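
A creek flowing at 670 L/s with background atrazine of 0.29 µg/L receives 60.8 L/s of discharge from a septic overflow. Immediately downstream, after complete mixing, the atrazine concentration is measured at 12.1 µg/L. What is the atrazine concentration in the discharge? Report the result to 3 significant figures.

142 µg/L

Mass balance: 670.0·0.2900 + 60.80·Cₑ = 730.8·12.10
→ Cₑ = (730.8·12.10 − 670.0·0.2900) / 60.80 = 142.2 µg/L.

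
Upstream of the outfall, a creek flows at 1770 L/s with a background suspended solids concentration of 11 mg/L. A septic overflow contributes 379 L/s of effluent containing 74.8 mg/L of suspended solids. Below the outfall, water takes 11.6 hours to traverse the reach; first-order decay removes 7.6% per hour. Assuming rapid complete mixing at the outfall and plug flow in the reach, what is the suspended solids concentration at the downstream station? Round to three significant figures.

8.90 mg/L

Mixed concentration C = ΣQC/ΣQ = (1770·11.00 + 379.0·74.80) / 2149 = 47820/2149 = 22.25 mg/L.
7.6%/h lost → k = −ln(1 − 0.076) = 0.07904 h⁻¹.
Decay over the reach: 22.25·exp(−kt) = 22.25·0.3998 = 8.895 mg/L.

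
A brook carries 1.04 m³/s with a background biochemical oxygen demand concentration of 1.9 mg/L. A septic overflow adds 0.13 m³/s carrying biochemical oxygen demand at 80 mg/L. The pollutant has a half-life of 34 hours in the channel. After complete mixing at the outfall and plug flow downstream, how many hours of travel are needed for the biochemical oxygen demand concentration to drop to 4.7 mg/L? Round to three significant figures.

After mixing, C = (1.040·1.900 + 0.1300·80.00) / 1.170 = 12.38/1.170 = 10.58 mg/L.
Half-life 34 h → k = ln 2 / 34 = 0.02039 h⁻¹ = 0.4893 d⁻¹.
10.58·exp(−k·t) = 4.7 → t = ln(10.58/4.7)/k = 143200 s = 39.79 h.

39.8 h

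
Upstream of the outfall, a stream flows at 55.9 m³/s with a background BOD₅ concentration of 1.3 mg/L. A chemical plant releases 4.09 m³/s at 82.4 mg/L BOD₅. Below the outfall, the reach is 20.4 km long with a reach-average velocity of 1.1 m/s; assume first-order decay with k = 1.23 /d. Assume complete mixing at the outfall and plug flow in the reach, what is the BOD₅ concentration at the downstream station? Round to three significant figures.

Mixed concentration C = ΣQC/ΣQ = (55.90·1.300 + 4.090·82.40) / 59.99 = 409.7/59.99 = 6.829 mg/L.
Travel time t = 20.4·1000 / 1.1 = 18550 s = 5.152 h.
First-order decay: C = 6.829·exp(−k·t) = 6.829·0.7680 = 5.245 mg/L.

5.24 mg/L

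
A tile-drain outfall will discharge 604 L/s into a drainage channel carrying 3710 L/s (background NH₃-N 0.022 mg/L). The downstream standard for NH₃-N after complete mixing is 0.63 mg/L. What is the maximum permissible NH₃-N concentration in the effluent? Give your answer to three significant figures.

At the limit, (Qr·Cr + Qe·Cₑ)/(Qr + Qe) = 0.63:
Cₑ = (4314·0.63 − 3710·0.02200) / 604.0 = 4.365 mg/L.

4.36 mg/L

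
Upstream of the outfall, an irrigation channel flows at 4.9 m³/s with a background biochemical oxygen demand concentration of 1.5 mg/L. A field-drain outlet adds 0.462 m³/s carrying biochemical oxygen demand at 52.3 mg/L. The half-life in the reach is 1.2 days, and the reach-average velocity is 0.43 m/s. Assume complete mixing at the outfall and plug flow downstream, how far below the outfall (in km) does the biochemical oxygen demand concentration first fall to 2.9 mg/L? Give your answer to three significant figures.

Mixed concentration C = ΣQC/ΣQ = (4.900·1.500 + 0.4620·52.30) / 5.362 = 31.51/5.362 = 5.877 mg/L.
Half-life 1.2 d → k = ln 2 / 1.2 = 0.5776 d⁻¹.
Set 5.877·exp(−k·t) = 2.9 → t = ln(5.877/2.9)/k = 105700 s = 29.35 h.
Distance = v·t = 0.43·105700 = 45430 m = 45.43 km.

45.4 km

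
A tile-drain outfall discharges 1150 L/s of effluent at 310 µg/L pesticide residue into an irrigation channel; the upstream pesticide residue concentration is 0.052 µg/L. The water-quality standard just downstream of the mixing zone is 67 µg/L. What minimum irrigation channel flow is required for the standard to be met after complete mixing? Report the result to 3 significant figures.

Set C_mix = 67: (Q·0.05200 + 1150·310.0) / (Q + 1150) = 67
→ Q = 1150·(310.0 − 67)/(67 − 0.05200) = 4174 L/s.

4170 L/s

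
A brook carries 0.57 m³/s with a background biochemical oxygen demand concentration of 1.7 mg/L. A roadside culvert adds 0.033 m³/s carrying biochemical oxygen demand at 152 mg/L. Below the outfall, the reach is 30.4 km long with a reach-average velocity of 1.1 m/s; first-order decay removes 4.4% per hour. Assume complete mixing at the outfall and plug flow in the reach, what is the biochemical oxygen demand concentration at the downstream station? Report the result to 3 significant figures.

7.03 mg/L

After mixing, C = (0.5700·1.700 + 0.03300·152.0) / 0.6030 = 5.985/0.6030 = 9.925 mg/L.
Travel time t = 30.4·1000 / 1.1 = 27640 s = 7.677 h.
4.4%/h lost → k = −ln(1 − 0.044) = 0.04500 h⁻¹.
First-order decay: C = 9.925·exp(−k·t) = 9.925·0.7079 = 7.026 mg/L.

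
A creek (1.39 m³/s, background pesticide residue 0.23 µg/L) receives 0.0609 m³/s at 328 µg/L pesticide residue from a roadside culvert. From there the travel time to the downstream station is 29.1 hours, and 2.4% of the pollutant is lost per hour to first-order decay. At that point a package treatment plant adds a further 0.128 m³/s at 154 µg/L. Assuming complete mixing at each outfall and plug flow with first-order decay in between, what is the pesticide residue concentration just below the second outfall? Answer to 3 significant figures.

Mixed concentration C = ΣQC/ΣQ = (1.390·0.2300 + 0.06090·328.0) / 1.451 = 20.29/1.451 = 13.99 µg/L; combined flow 1.451 m³/s.
2.4%/h lost → k = −ln(1 − 0.024) = 0.02429 h⁻¹.
Decay over the reach: 13.99·exp(−kt) = 13.99·0.4932 = 6.898 µg/L.
Second outfall: C = (1.451·6.898 + 0.1280·154.0)/1.579 = 18.82 µg/L.

18.8 µg/L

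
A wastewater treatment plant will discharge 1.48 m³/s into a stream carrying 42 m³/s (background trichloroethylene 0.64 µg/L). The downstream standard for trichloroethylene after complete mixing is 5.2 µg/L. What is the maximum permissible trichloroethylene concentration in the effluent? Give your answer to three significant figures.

135 µg/L

At the limit, (Qr·Cr + Qe·Cₑ)/(Qr + Qe) = 5.2:
Cₑ = (43.48·5.2 − 42.00·0.6400) / 1.480 = 134.6 µg/L.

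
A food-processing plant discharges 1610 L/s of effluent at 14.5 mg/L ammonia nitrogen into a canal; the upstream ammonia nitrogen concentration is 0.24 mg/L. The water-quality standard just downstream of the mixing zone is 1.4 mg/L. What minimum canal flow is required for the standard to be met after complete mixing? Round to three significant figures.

Set C_mix = 1.4: (Q·0.2400 + 1610·14.50) / (Q + 1610) = 1.4
→ Q = 1610·(14.50 − 1.4)/(1.4 − 0.2400) = 18180 L/s.

18200 L/s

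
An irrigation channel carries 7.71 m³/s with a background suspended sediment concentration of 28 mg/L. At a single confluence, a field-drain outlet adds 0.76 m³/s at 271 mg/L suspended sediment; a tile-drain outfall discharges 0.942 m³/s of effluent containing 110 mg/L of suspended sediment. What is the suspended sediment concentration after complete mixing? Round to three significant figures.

55.8 mg/L

Conservation of mass: C = (7.710·28.00 + 0.7600·271.0 + 0.9420·110.0) / 9.412 = 525.5/9.412 = 55.83 mg/L.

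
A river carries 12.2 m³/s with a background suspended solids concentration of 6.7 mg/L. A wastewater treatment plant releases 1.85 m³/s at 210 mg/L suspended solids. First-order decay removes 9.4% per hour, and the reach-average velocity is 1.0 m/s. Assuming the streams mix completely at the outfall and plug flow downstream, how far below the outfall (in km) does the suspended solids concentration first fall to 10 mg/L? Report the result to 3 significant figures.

Flow-weighted average: C = (12.20·6.700 + 1.850·210.0) / 14.05 = 470.2/14.05 = 33.47 mg/L.
9.4%/h lost → k = −ln(1 − 0.094) = 0.09872 h⁻¹.
Set 33.47·exp(−k·t) = 10 → t = ln(33.47/10)/k = 44050 s = 12.24 h.
Distance = v·t = 1.0·44050 = 44050 m = 44.05 km.

44.1 km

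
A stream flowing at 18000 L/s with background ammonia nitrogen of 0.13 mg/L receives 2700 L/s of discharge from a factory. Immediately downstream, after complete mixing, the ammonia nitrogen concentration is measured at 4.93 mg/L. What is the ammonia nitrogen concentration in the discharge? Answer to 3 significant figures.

Mass balance: 18000·0.1300 + 2700·Cₑ = 20700·4.930
→ Cₑ = (20700·4.930 − 18000·0.1300) / 2700 = 36.93 mg/L.

36.9 mg/L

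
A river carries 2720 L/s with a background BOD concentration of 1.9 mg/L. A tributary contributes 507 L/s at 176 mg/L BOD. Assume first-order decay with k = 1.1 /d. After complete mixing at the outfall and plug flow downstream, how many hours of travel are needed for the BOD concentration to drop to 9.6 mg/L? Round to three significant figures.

24.3 h

After mixing, C = (2720·1.900 + 507.0·176.0) / 3227 = 94400/3227 = 29.25 mg/L.
29.25·exp(−k·t) = 9.6 → t = ln(29.25/9.6)/k = 87520 s = 24.31 h.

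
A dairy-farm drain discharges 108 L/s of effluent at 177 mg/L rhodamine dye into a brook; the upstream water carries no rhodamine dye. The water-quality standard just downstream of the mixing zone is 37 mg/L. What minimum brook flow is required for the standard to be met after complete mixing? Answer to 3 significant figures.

Set C_mix = 37: (Q·0 + 108.0·177.0) / (Q + 108.0) = 37
→ Q = 108.0·(177.0 − 37)/(37 − 0) = 408.6 L/s.

409 L/s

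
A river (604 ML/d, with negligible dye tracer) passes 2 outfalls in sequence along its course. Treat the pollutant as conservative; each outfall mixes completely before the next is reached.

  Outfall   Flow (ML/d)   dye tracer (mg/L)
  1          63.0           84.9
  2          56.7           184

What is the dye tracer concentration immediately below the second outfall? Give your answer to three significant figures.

21.8 mg/L

Outfall 1: combined Q = 667.0 ML/d; C = (604.0·0 + 63.00·84.90)/667.0 = 8.019 mg/L.
Outfall 2: combined Q = 723.7 ML/d; C = (667.0·8.019 + 56.70·184.0)/723.7 = 21.81 mg/L.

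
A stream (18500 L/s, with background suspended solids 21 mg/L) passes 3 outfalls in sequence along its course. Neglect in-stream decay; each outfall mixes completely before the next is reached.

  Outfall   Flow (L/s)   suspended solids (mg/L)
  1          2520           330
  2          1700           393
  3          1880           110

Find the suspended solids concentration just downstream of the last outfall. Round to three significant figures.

85.2 mg/L

After outfall 1: Q = 18500 + 2520 = 21020 L/s; C = (18500·21.00 + 2520·330.0)/21020 = 58.04 mg/L.
After outfall 2: Q = 21020 + 1700 = 22720 L/s; C = (21020·58.04 + 1700·393.0)/22720 = 83.11 mg/L.
After outfall 3: Q = 22720 + 1880 = 24600 L/s; C = (22720·83.11 + 1880·110.0)/24600 = 85.16 mg/L.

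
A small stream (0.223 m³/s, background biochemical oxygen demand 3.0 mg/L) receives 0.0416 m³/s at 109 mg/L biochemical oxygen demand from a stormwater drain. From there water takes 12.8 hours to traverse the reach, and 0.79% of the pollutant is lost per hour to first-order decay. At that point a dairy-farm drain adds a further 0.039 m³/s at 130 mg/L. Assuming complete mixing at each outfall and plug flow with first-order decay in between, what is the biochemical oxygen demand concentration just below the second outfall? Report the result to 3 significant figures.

Mixed concentration C = ΣQC/ΣQ = (0.2230·3.000 + 0.04160·109.0) / 0.2646 = 5.203/0.2646 = 19.67 mg/L; combined flow 0.2646 m³/s.
0.79%/h lost → k = −ln(1 − 0.0079) = 0.007931 h⁻¹.
Decay over the reach: 19.67·exp(−kt) = 19.67·0.9035 = 17.77 mg/L.
At the second outfall, C = (0.2646·17.77 + 0.03900·130.0) / (0.2646 + 0.03900) = 32.18 mg/L.

32.2 mg/L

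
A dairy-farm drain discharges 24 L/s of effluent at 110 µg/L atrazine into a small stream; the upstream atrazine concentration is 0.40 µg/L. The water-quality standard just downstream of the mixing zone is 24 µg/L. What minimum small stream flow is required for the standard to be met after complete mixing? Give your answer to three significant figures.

87.5 L/s

Set C_mix = 24: (Q·0.4000 + 24.00·110.0) / (Q + 24.00) = 24
→ Q = 24.00·(110.0 − 24)/(24 − 0.4000) = 87.46 L/s.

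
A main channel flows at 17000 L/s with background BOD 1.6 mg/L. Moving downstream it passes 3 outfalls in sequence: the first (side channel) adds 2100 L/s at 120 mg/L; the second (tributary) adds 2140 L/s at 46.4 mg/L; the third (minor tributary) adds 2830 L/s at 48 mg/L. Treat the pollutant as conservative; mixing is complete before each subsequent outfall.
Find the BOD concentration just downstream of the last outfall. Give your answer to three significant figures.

21.4 mg/L

Below outfall 1: Q → 19100 L/s, C = (17000·1.600 + 2100·120.0)/19100 = 14.62 mg/L.
Below outfall 2: Q → 21240 L/s, C = (19100·14.62 + 2140·46.40)/21240 = 17.82 mg/L.
Below outfall 3: Q → 24070 L/s, C = (21240·17.82 + 2830·48.00)/24070 = 21.37 mg/L.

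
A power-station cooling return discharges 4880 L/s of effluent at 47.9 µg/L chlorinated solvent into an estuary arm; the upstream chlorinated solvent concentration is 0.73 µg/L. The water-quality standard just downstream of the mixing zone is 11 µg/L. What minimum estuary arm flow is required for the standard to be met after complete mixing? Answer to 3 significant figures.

17500 L/s

Set C_mix = 11: (Q·0.7300 + 4880·47.90) / (Q + 4880) = 11
→ Q = 4880·(47.90 − 11)/(11 − 0.7300) = 17530 L/s.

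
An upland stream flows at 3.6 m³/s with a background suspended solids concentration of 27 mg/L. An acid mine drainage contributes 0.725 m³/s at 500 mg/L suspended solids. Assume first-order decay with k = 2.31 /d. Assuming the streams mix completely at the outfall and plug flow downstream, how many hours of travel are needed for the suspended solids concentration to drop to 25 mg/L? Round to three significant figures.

15.0 h

Conservation of mass: C = (3.600·27.00 + 0.7250·500.0) / 4.325 = 459.7/4.325 = 106.3 mg/L.
106.3·exp(−k·t) = 25 → t = ln(106.3/25)/k = 54130 s = 15.04 h.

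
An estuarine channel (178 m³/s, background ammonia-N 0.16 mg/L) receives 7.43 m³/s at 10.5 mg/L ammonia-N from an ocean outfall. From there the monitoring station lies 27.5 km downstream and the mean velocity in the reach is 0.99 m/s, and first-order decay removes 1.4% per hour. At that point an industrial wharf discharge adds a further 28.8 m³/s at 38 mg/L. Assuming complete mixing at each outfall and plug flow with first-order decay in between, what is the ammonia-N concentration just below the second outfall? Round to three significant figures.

After mixing, C = (178.0·0.1600 + 7.430·10.50) / 185.4 = 106.5/185.4 = 0.5743 mg/L; combined flow 185.4 m³/s.
Travel time t = 27.5·1000 / 0.99 = 27780 s = 7.716 h.
1.4%/h lost → k = −ln(1 − 0.014) = 0.01410 h⁻¹.
Decay over the reach: 0.5743·exp(−kt) = 0.5743·0.8969 = 0.5151 mg/L.
At the second outfall, C = (185.4·0.5151 + 28.80·38.00) / (185.4 + 28.80) = 5.554 mg/L.

5.55 mg/L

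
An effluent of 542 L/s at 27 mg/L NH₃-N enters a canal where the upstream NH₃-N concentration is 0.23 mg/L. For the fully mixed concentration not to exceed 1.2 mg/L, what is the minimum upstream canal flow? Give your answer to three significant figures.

Set C_mix = 1.2: (Q·0.2300 + 542.0·27.00) / (Q + 542.0) = 1.2
→ Q = 542.0·(27.00 − 1.2)/(1.2 − 0.2300) = 14420 L/s.

14400 L/s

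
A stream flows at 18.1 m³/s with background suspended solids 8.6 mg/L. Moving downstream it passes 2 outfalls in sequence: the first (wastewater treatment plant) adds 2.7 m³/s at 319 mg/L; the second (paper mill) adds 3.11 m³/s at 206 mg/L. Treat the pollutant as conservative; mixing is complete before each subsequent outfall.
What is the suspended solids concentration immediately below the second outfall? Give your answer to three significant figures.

After outfall 1: Q = 18.10 + 2.700 = 20.80 m³/s; C = (18.10·8.600 + 2.700·319.0)/20.80 = 48.89 mg/L.
After outfall 2: Q = 20.80 + 3.110 = 23.91 m³/s; C = (20.80·48.89 + 3.110·206.0)/23.91 = 69.33 mg/L.

69.3 mg/L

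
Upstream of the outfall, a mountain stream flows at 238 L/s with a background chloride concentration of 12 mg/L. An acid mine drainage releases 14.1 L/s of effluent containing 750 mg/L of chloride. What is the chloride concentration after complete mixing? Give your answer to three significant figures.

Mixed concentration C = ΣQC/ΣQ = (238.0·12.00 + 14.10·750.0) / 252.1 = 13430/252.1 = 53.28 mg/L.

53.3 mg/L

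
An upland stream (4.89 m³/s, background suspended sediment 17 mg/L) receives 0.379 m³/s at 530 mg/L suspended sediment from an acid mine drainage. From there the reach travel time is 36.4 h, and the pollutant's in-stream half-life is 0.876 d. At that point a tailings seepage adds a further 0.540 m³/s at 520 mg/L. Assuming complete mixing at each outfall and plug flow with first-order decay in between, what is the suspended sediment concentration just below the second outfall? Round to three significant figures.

Conservation of mass: C = (4.890·17.00 + 0.3790·530.0) / 5.269 = 284.0/5.269 = 53.90 mg/L; combined flow 5.269 m³/s.
Half-life 0.876 d → k = ln 2 / 0.876 = 0.7913 d⁻¹.
First-order decay: C = 53.90·exp(−k·t) = 53.90·0.3012 = 16.23 mg/L.
Second outfall: C = (5.269·16.23 + 0.5400·520.0)/5.809 = 63.06 mg/L.

63.1 mg/L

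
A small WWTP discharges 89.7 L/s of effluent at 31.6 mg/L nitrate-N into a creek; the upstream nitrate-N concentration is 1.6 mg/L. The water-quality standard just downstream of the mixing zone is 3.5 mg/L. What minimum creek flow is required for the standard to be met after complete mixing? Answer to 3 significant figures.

Set C_mix = 3.5: (Q·1.600 + 89.70·31.60) / (Q + 89.70) = 3.5
→ Q = 89.70·(31.60 − 3.5)/(3.5 − 1.600) = 1327 L/s.

1330 L/s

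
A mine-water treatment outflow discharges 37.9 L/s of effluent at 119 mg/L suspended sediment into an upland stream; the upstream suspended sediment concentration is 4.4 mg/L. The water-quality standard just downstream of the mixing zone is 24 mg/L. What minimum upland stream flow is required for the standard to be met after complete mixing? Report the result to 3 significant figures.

184 L/s

Set C_mix = 24: (Q·4.400 + 37.90·119.0) / (Q + 37.90) = 24
→ Q = 37.90·(119.0 − 24)/(24 − 4.400) = 183.7 L/s.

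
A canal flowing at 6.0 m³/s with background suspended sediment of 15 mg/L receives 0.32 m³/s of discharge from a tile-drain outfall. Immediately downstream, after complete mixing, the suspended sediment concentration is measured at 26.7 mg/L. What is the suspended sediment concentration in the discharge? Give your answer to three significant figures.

Mass balance: 6.000·15.00 + 0.3200·Cₑ = 6.320·26.70
→ Cₑ = (6.320·26.70 − 6.000·15.00) / 0.3200 = 246.1 mg/L.

246 mg/L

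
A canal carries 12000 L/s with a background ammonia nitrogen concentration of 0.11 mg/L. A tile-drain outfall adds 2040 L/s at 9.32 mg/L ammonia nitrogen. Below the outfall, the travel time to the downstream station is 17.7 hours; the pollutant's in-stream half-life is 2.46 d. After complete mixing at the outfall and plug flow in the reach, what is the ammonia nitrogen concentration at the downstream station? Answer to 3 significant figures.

1.18 mg/L

After mixing, C = (12000·0.1100 + 2040·9.320) / 14040 = 20330/14040 = 1.448 mg/L.
Half-life 2.46 d → k = ln 2 / 2.46 = 0.2818 d⁻¹.
First-order decay: C = 1.448·exp(−k·t) = 1.448·0.8124 = 1.176 mg/L.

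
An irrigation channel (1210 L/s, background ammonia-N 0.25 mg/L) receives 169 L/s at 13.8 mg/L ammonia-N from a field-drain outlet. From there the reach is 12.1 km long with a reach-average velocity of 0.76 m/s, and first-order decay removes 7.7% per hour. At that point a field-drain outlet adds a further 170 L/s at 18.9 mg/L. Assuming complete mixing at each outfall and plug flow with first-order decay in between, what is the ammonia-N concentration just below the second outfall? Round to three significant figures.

3.27 mg/L

After mixing, C = (1210·0.2500 + 169.0·13.80) / 1379 = 2635/1379 = 1.911 mg/L; combined flow 1379 L/s.
Travel time t = 12.1·1000 / 0.76 = 15920 s = 4.423 h.
7.7%/h lost → k = −ln(1 − 0.077) = 0.08013 h⁻¹.
After decay, C = 1.911 × e^(−kt) = 1.911 × 0.7016 = 1.341 mg/L.
Second outfall: C = (1379·1.341 + 170.0·18.90)/1549 = 3.268 mg/L.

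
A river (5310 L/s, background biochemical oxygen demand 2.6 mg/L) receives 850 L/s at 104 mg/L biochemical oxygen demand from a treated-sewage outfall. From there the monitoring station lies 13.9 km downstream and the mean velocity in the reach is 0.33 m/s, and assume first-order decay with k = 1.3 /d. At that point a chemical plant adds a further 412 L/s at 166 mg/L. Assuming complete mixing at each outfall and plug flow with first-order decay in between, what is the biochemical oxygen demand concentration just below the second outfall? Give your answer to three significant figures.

18.7 mg/L

Conservation of mass: C = (5310·2.600 + 850.0·104.0) / 6160 = 102200/6160 = 16.59 mg/L; combined flow 6160 L/s.
Travel time t = 13.9·1000 / 0.33 = 42120 s = 11.70 h.
Decay over the reach: 16.59·exp(−kt) = 16.59·0.5306 = 8.803 mg/L.
At the second outfall, C = (6160·8.803 + 412.0·166.0) / (6160 + 412.0) = 18.66 mg/L.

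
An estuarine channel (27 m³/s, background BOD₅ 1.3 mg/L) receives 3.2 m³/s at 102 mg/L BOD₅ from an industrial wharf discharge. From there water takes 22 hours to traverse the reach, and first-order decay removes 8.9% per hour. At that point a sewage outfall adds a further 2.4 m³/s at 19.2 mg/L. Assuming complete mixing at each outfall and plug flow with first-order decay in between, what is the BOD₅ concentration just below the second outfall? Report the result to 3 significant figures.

Conservation of mass: C = (27.00·1.300 + 3.200·102.0) / 30.20 = 361.5/30.20 = 11.97 mg/L; combined flow 30.20 m³/s.
8.9%/h lost → k = −ln(1 − 0.089) = 0.09321 h⁻¹.
Decay over the reach: 11.97·exp(−kt) = 11.97·0.1286 = 1.540 mg/L.
Second outfall: C = (30.20·1.540 + 2.400·19.20)/32.60 = 2.840 mg/L.

2.84 mg/L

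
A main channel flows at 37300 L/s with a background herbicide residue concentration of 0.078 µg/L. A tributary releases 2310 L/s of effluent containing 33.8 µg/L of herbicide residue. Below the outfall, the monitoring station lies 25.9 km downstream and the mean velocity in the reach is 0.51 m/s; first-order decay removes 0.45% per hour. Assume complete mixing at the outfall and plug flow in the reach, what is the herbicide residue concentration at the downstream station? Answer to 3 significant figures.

1.92 µg/L

After mixing, C = (37300·0.07800 + 2310·33.80) / 39610 = 80990/39610 = 2.045 µg/L.
Travel time t = 25.9·1000 / 0.51 = 50780 s = 14.11 h.
0.45%/h lost → k = −ln(1 − 0.0045) = 0.004510 h⁻¹.
First-order decay: C = 2.045·exp(−k·t) = 2.045·0.9384 = 1.919 µg/L.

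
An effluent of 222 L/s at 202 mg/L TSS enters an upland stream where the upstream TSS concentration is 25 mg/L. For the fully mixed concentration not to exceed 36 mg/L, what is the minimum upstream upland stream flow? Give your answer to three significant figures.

Set C_mix = 36: (Q·25.00 + 222.0·202.0) / (Q + 222.0) = 36
→ Q = 222.0·(202.0 − 36)/(36 − 25.00) = 3350 L/s.

3350 L/s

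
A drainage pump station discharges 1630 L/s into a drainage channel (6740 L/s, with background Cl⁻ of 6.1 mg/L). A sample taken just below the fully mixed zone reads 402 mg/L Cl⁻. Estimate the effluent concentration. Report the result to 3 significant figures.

Mass balance: 6740·6.100 + 1630·Cₑ = 8370·402.0
→ Cₑ = (8370·402.0 − 6740·6.100) / 1630 = 2039 mg/L.

2040 mg/L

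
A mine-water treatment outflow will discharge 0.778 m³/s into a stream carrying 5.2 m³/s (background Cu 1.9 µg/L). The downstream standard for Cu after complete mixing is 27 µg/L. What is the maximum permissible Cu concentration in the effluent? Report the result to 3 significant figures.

At the limit, (Qr·Cr + Qe·Cₑ)/(Qr + Qe) = 27:
Cₑ = (5.978·27 − 5.200·1.900) / 0.7780 = 194.8 µg/L.

195 µg/L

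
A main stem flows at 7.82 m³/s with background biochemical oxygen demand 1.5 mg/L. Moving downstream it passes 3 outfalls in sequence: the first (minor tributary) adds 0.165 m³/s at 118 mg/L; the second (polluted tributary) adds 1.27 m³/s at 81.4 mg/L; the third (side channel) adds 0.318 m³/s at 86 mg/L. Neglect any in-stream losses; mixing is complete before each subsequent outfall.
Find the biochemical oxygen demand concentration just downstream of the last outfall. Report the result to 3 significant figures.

Below outfall 1: Q → 7.985 m³/s, C = (7.820·1.500 + 0.1650·118.0)/7.985 = 3.907 mg/L.
Below outfall 2: Q → 9.255 m³/s, C = (7.985·3.907 + 1.270·81.40)/9.255 = 14.54 mg/L.
Below outfall 3: Q → 9.573 m³/s, C = (9.255·14.54 + 0.3180·86.00)/9.573 = 16.91 mg/L.

16.9 mg/L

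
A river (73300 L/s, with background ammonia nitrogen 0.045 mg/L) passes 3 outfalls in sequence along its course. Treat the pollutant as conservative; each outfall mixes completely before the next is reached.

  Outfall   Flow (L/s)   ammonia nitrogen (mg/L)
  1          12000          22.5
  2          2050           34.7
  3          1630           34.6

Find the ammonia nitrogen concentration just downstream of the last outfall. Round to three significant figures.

Outfall 1: combined Q = 85300 L/s; C = (73300·0.04500 + 12000·22.50)/85300 = 3.204 mg/L.
Outfall 2: combined Q = 87350 L/s; C = (85300·3.204 + 2050·34.70)/87350 = 3.943 mg/L.
Outfall 3: combined Q = 88980 L/s; C = (87350·3.943 + 1630·34.60)/88980 = 4.505 mg/L.

4.50 mg/L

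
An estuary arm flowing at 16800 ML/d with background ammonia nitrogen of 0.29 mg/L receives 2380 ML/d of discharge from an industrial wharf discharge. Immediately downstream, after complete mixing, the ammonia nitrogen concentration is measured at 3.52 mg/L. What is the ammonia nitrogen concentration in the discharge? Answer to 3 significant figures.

26.3 mg/L

Mass balance: 16800·0.2900 + 2380·Cₑ = 19180·3.520
→ Cₑ = (19180·3.520 − 16800·0.2900) / 2380 = 26.32 mg/L.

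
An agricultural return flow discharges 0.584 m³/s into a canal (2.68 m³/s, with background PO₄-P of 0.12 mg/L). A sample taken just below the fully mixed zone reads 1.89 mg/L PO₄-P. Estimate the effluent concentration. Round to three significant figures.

Mass balance: 2.680·0.1200 + 0.5840·Cₑ = 3.264·1.890
→ Cₑ = (3.264·1.890 − 2.680·0.1200) / 0.5840 = 10.01 mg/L.

10.0 mg/L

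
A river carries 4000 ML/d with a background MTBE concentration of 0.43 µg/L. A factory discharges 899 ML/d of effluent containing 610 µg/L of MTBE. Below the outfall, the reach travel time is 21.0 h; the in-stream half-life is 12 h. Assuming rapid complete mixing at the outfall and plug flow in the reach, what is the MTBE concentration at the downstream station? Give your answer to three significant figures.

After mixing, C = (4000·0.4300 + 899.0·610.0) / 4899 = 550100/4899 = 112.3 µg/L.
Half-life 12 h → k = ln 2 / 12 = 0.05776 h⁻¹ = 1.386 d⁻¹.
First-order decay: C = 112.3·exp(−k·t) = 112.3·0.2973 = 33.38 µg/L.

33.4 µg/L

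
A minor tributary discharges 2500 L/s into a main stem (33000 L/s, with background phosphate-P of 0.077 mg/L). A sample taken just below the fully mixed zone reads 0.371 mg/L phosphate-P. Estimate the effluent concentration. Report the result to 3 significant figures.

Mass balance: 33000·0.07700 + 2500·Cₑ = 35500·0.3710
→ Cₑ = (35500·0.3710 − 33000·0.07700) / 2500 = 4.252 mg/L.

4.25 mg/L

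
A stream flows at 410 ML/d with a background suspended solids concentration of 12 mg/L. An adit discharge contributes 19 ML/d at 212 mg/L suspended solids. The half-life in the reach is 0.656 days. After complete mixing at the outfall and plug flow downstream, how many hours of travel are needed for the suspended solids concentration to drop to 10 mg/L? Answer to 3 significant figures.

16.7 h

Mixed concentration C = ΣQC/ΣQ = (410.0·12.00 + 19.00·212.0) / 429.0 = 8948/429.0 = 20.86 mg/L.
Half-life 0.656 d → k = ln 2 / 0.656 = 1.057 d⁻¹.
20.86·exp(−k·t) = 10 → t = ln(20.86/10)/k = 60110 s = 16.70 h.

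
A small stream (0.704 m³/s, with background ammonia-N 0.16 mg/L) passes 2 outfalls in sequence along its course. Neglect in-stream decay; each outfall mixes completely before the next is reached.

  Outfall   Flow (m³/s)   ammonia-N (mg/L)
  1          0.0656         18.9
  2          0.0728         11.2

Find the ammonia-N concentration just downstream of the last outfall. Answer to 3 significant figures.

After outfall 1: Q = 0.7040 + 0.06560 = 0.7696 m³/s; C = (0.7040·0.1600 + 0.06560·18.90)/0.7696 = 1.757 mg/L.
After outfall 2: Q = 0.7696 + 0.07280 = 0.8424 m³/s; C = (0.7696·1.757 + 0.07280·11.20)/0.8424 = 2.573 mg/L.

2.57 mg/L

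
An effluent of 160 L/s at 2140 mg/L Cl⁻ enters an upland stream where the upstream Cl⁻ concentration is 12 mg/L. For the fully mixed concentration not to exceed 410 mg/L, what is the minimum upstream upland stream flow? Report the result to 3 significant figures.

695 L/s

Set C_mix = 410: (Q·12.00 + 160.0·2140) / (Q + 160.0) = 410
→ Q = 160.0·(2140 − 410)/(410 − 12.00) = 695.5 L/s.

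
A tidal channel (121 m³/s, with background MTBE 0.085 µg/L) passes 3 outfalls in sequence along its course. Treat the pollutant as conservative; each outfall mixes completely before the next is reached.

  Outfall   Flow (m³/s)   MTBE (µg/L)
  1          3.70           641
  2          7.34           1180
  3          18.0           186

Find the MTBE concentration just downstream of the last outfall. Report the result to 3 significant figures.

95.9 µg/L

After outfall 1: Q = 121.0 + 3.700 = 124.7 m³/s; C = (121.0·0.08500 + 3.700·641.0)/124.7 = 19.10 µg/L.
After outfall 2: Q = 124.7 + 7.340 = 132.0 m³/s; C = (124.7·19.10 + 7.340·1180)/132.0 = 83.64 µg/L.
After outfall 3: Q = 132.0 + 18.00 = 150.0 m³/s; C = (132.0·83.64 + 18.00·186.0)/150.0 = 95.92 µg/L.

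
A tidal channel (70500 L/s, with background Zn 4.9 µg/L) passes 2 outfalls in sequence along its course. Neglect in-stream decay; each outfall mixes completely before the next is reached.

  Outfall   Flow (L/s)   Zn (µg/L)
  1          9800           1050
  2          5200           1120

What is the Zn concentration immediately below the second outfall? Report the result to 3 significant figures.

193 µg/L

After outfall 1: Q = 70500 + 9800 = 80300 L/s; C = (70500·4.900 + 9800·1050)/80300 = 132.4 µg/L.
After outfall 2: Q = 80300 + 5200 = 85500 L/s; C = (80300·132.4 + 5200·1120)/85500 = 192.5 µg/L.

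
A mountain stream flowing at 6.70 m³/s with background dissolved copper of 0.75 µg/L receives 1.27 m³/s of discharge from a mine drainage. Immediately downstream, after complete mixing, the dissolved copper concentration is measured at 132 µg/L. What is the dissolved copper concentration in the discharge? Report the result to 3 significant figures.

824 µg/L

Mass balance: 6.700·0.7500 + 1.270·Cₑ = 7.970·132.0
→ Cₑ = (7.970·132.0 − 6.700·0.7500) / 1.270 = 824.4 µg/L.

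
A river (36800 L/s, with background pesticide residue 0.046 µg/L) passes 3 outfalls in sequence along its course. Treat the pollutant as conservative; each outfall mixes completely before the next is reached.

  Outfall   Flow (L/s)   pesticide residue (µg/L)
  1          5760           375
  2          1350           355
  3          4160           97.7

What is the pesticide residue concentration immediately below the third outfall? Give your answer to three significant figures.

Outfall 1: combined Q = 42560 L/s; C = (36800·0.04600 + 5760·375.0)/42560 = 50.79 µg/L.
Outfall 2: combined Q = 43910 L/s; C = (42560·50.79 + 1350·355.0)/43910 = 60.14 µg/L.
Outfall 3: combined Q = 48070 L/s; C = (43910·60.14 + 4160·97.70)/48070 = 63.39 µg/L.

63.4 µg/L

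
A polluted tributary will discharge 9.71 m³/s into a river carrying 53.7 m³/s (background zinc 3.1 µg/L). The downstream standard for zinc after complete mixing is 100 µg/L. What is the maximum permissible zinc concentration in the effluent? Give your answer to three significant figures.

At the limit, (Qr·Cr + Qe·Cₑ)/(Qr + Qe) = 100:
Cₑ = (63.41·100 − 53.70·3.100) / 9.710 = 635.9 µg/L.

636 µg/L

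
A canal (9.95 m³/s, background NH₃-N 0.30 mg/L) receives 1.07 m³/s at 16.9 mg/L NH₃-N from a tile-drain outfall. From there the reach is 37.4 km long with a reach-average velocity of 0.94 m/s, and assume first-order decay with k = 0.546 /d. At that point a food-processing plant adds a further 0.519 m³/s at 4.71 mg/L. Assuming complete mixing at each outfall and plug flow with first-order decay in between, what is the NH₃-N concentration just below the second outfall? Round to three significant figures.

1.63 mg/L

After mixing, C = (9.950·0.3000 + 1.070·16.90) / 11.02 = 21.07/11.02 = 1.912 mg/L; combined flow 11.02 m³/s.
Travel time t = 37.4·1000 / 0.94 = 39790 s = 11.05 h.
After decay, C = 1.912 × e^(−kt) = 1.912 × 0.7777 = 1.487 mg/L.
Second outfall: C = (11.02·1.487 + 0.5190·4.710)/11.54 = 1.632 mg/L.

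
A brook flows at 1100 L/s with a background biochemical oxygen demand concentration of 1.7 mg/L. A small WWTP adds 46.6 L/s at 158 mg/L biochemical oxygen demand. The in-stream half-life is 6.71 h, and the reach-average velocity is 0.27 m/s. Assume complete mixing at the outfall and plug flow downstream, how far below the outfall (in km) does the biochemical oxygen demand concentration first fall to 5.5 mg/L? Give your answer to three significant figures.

3.59 km

After mixing, C = (1100·1.700 + 46.60·158.0) / 1147 = 9233/1147 = 8.052 mg/L.
Half-life 6.71 h → k = ln 2 / 6.71 = 0.1033 h⁻¹ = 2.479 d⁻¹.
Set 8.052·exp(−k·t) = 5.5 → t = ln(8.052/5.5)/k = 13290 s = 3.690 h.
Distance = v·t = 0.27·13290 = 3587 m = 3.587 km.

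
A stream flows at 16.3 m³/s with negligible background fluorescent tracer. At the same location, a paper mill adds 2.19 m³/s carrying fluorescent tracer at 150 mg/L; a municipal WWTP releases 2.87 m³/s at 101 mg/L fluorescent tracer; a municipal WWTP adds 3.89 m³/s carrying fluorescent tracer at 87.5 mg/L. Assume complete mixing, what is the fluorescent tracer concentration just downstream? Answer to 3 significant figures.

38.0 mg/L

Mixed concentration C = ΣQC/ΣQ = (16.30·0 + 2.190·150.0 + 2.870·101.0 + 3.890·87.50) / 25.25 = 958.7/25.25 = 37.97 mg/L.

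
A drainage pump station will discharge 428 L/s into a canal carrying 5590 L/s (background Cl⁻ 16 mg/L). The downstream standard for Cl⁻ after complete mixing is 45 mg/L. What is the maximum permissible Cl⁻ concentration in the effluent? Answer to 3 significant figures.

424 mg/L

At the limit, (Qr·Cr + Qe·Cₑ)/(Qr + Qe) = 45:
Cₑ = (6018·45 − 5590·16.00) / 428.0 = 423.8 mg/L.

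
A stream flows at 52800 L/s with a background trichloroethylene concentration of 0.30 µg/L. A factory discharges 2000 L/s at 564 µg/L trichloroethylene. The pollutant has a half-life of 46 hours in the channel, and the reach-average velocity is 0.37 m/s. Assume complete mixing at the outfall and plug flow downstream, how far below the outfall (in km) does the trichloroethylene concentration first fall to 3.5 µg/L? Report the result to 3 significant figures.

158 km

Mass balance: C = (52800·0.3000 + 2000·564.0) / 54800 = 1144000/54800 = 20.87 µg/L.
Half-life 46 h → k = ln 2 / 46 = 0.01507 h⁻¹ = 0.3616 d⁻¹.
Set 20.87·exp(−k·t) = 3.5 → t = ln(20.87/3.5)/k = 426600 s = 118.5 h.
Distance = v·t = 0.37·426600 = 157800 m = 157.8 km.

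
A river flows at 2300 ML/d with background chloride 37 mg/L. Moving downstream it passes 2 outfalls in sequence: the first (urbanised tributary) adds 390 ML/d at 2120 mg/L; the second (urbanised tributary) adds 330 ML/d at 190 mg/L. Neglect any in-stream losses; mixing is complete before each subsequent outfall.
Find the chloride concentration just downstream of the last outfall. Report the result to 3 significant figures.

After outfall 1: Q = 2300 + 390.0 = 2690 ML/d; C = (2300·37.00 + 390.0·2120)/2690 = 339.0 mg/L.
After outfall 2: Q = 2690 + 330.0 = 3020 ML/d; C = (2690·339.0 + 330.0·190.0)/3020 = 322.7 mg/L.

323 mg/L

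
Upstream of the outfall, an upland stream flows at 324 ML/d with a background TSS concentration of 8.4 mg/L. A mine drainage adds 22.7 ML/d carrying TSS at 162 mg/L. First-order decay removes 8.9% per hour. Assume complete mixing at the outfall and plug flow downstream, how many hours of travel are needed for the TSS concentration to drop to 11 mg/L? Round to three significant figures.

Flow-weighted average: C = (324.0·8.400 + 22.70·162.0) / 346.7 = 6399/346.7 = 18.46 mg/L.
8.9%/h lost → k = −ln(1 − 0.089) = 0.09321 h⁻¹.
18.46·exp(−k·t) = 11 → t = ln(18.46/11)/k = 19990 s = 5.552 h.

5.55 h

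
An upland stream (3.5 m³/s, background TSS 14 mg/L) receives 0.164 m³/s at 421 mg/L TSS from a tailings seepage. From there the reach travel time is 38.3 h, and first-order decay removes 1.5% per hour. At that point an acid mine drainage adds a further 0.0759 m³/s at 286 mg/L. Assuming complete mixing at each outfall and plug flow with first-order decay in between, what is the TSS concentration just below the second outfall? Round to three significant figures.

23.5 mg/L

Flow-weighted average: C = (3.500·14.00 + 0.1640·421.0) / 3.664 = 118.0/3.664 = 32.22 mg/L; combined flow 3.664 m³/s.
1.5%/h lost → k = −ln(1 − 0.015) = 0.01511 h⁻¹.
First-order decay: C = 32.22·exp(−k·t) = 32.22·0.5605 = 18.06 mg/L.
Second outfall: C = (3.664·18.06 + 0.07590·286.0)/3.740 = 23.50 mg/L.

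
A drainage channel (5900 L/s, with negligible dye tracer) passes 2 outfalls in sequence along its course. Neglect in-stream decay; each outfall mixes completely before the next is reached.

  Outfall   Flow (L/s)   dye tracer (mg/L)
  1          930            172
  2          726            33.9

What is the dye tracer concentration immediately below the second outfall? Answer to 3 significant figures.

Outfall 1: combined Q = 6830 L/s; C = (5900·0 + 930.0·172.0)/6830 = 23.42 mg/L.
Outfall 2: combined Q = 7556 L/s; C = (6830·23.42 + 726.0·33.90)/7556 = 24.43 mg/L.

24.4 mg/L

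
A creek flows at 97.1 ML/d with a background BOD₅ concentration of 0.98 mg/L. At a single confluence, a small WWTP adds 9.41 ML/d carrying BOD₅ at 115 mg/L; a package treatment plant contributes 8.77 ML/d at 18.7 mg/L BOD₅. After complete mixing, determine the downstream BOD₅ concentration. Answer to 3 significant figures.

Mass balance: C = (97.10·0.9800 + 9.410·115.0 + 8.770·18.70) / 115.3 = 1341/115.3 = 11.64 mg/L.

11.6 mg/L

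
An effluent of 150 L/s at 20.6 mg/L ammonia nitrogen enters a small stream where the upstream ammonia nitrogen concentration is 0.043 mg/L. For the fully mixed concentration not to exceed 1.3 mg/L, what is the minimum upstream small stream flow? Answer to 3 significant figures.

2300 L/s

Set C_mix = 1.3: (Q·0.04300 + 150.0·20.60) / (Q + 150.0) = 1.3
→ Q = 150.0·(20.60 − 1.3)/(1.3 − 0.04300) = 2303 L/s.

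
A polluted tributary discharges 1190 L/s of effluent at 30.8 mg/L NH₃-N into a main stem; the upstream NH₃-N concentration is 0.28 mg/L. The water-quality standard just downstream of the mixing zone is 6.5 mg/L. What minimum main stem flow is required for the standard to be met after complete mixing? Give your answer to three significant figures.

4650 L/s

Set C_mix = 6.5: (Q·0.2800 + 1190·30.80) / (Q + 1190) = 6.5
→ Q = 1190·(30.80 − 6.5)/(6.5 − 0.2800) = 4649 L/s.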